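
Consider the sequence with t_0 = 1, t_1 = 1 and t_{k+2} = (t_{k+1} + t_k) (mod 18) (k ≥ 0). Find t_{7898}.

2

Listing terms: t_0 = 1, t_1 = 1, t_2 = 2, t_3 = 3, t_4 = 5, t_5 = 8, t_6 = 13, t_7 = 3, t_8 = 16, t_9 = 1, t_{10} = 17, t_{11} = 0, t_{12} = 17, t_{13} = 17, t_{14} = 16, t_{15} = 15, t_{16} = 13, t_{17} = 10, t_{18} = 5, t_{19} = 15, t_{20} = 2, t_{21} = 17, t_{22} = 1, t_{23} = 0, t_{24} = 1, t_{25} = 1.
Since (t_{24}, t_{25}) = (t_0, t_1) = (1, 1) (two consecutive terms determine the rest), the sequence is periodic with period 24.
So t_{7898} = t_{0 + ((7898-0) mod 24)} = t_2 = 2.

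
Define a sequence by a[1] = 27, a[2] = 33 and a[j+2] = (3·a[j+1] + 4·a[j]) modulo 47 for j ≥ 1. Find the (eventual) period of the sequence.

46

a[1] = 27, a[2] = 33, a[3] = 19, a[4] = 1, a[5] = 32, a[6] = 6, a[7] = 5, a[8] = 39, a[9] = 43, a[10] = 3, a[11] = 40, a[12] = 38, a[13] = 39, a[14] = 34, a[15] = 23, a[16] = 17, a[17] = 2, a[18] = 27, a[19] = 42, a[20] = 46, a[21] = 24, a[22] = 21, a[23] = 18, a[24] = 44, a[25] = 16, a[26] = 36, a[27] = 31, a[28] = 2, a[29] = 36, a[30] = 22, a[31] = 22, a[32] = 13, a[33] = 33, a[34] = 10, a[35] = 21, a[36] = 9, a[37] = 17, a[38] = 40, a[39] = 0, a[40] = 19, a[41] = 10, a[42] = 12, a[43] = 29, a[44] = 41, a[45] = 4, a[46] = 35, a[47] = 27, a[48] = 33.
Since (a[47], a[48]) = (a[1], a[2]) = (27, 33) (two consecutive terms determine the rest), the sequence is periodic with period 46.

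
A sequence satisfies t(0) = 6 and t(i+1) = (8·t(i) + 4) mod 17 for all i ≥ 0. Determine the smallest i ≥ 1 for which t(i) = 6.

8

t(0) = 6, t(1) = 1, t(2) = 12, t(3) = 15, t(4) = 5, t(5) = 10, t(6) = 16, t(7) = 13, t(8) = 6.
Since t(8) = t(0) = 6, the sequence is periodic with period 8.
The value 6 next appears (with i ≥ 1) at t(8).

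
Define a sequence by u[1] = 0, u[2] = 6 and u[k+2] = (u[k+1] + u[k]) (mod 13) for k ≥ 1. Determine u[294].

7

u[1] = 0; u[2] = 6; u[3] = 6; u[4] = 12; u[5] = 5; u[6] = 4; u[7] = 9; u[8] = 0; u[9] = 9; u[10] = 9; u[11] = 5; u[12] = 1; u[13] = 6; u[14] = 7; u[15] = 0; u[16] = 7; u[17] = 7; u[18] = 1; u[19] = 8; u[20] = 9; u[21] = 4; u[22] = 0; u[23] = 4; u[24] = 4; u[25] = 8; u[26] = 12; u[27] = 7; u[28] = 6; u[29] = 0; u[30] = 6.
Since (u[29], u[30]) = (u[1], u[2]) = (0, 6) (two consecutive terms determine the rest), the sequence is periodic with period 28.
So u[294] = u[1 + ((294-1) mod 28)] = u[14] = 7.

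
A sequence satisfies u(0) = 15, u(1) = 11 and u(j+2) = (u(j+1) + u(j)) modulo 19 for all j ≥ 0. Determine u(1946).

We have u(0) = 15, u(1) = 11, u(2) = 7, u(3) = 18, u(4) = 6, u(5) = 5, u(6) = 11, u(7) = 16, u(8) = 8, u(9) = 5, u(10) = 13, u(11) = 18, u(12) = 12, u(13) = 11, u(14) = 4, u(15) = 15, u(16) = 0, u(17) = 15, u(18) = 15, u(19) = 11.
The sequence repeats with period 18.
(1946 - 0) mod 18 = 2, so u(1946) = u(2) = 7.

7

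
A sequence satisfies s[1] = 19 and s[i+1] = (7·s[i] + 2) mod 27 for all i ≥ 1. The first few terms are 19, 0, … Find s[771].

s[1] = 19,  s[2] = 0,  s[3] = 2,  s[4] = 16,  s[5] = 6,  s[6] = 17,  s[7] = 13,  s[8] = 12,  s[9] = 5,  s[10] = 10,  s[11] = 18,  s[12] = 20,  s[13] = 7,  s[14] = 24,  s[15] = 8,  s[16] = 4,  s[17] = 3,  s[18] = 23,  s[19] = 1,  s[20] = 9,  s[21] = 11,  s[22] = 25,  s[23] = 15,  s[24] = 26,  s[25] = 22,  s[26] = 21,  s[27] = 14,  s[28] = 19.
Since s[28] = s[1] = 19, the sequence is periodic with period 27.
So s[771] = s[1 + ((771-1) mod 27)] = s[15] = 8.

8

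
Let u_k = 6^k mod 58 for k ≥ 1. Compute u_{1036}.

30

We have u_1 = 6; u_2 = 36; u_3 = 42; u_4 = 20; u_5 = 4; u_6 = 24; u_7 = 28; u_8 = 52; u_9 = 22; u_{10} = 16; u_{11} = 38; u_{12} = 54; u_{13} = 34; u_{14} = 30; u_{15} = 6.
Since u_{15} = u_1 = 6, the sequence is periodic with period 14.
(1036 - 1) mod 14 = 13, so u_{1036} = u_{14} = 30.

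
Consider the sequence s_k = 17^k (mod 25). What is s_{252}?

11

Listing terms: s_1 = 17; s_2 = 14; s_3 = 13; s_4 = 21; s_5 = 7; s_6 = 19; s_7 = 23; s_8 = 16; s_9 = 22; s_{10} = 24; s_{11} = 8; s_{12} = 11; s_{13} = 12; s_{14} = 4; s_{15} = 18; s_{16} = 6; s_{17} = 2; s_{18} = 9; s_{19} = 3; s_{20} = 1; s_{21} = 17.
The sequence repeats with period 20.
So s_{252} = s_{1 + ((252-1) mod 20)} = s_{12} = 11.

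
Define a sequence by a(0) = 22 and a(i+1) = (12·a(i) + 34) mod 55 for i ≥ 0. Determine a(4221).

8

Listing terms: a(0) = 22, a(1) = 23, a(2) = 35, a(3) = 14, a(4) = 37, a(5) = 38, a(6) = 50, a(7) = 29, a(8) = 52, a(9) = 53, a(10) = 10, a(11) = 44, a(12) = 12, a(13) = 13, a(14) = 25, a(15) = 4, a(16) = 27, a(17) = 28, a(18) = 40, a(19) = 19, a(20) = 42, a(21) = 43, a(22) = 0, a(23) = 34, a(24) = 2, a(25) = 3, a(26) = 15, a(27) = 49, a(28) = 17, a(29) = 18, a(30) = 30, a(31) = 9, a(32) = 32, a(33) = 33, a(34) = 45, a(35) = 24, a(36) = 47, a(37) = 48, a(38) = 5, a(39) = 39, a(40) = 7, a(41) = 8, a(42) = 20, a(43) = 54, a(44) = 22.
The sequence repeats with period 44.
(4221 - 0) mod 44 = 41, so a(4221) = a(41) = 8.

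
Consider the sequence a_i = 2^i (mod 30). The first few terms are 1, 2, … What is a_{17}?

a_0 = 1; a_1 = 2; a_2 = 4; a_3 = 8; a_4 = 16; a_5 = 2.
Since a_5 = a_1 = 2, the sequence is eventually periodic: after a pre-period of length 1 it cycles with period 4.
For i ≥ 1, a_i depends only on (i - 1) mod 4. (17 - 1) mod 4 = 0, so a_{17} = a_1 = 2.

2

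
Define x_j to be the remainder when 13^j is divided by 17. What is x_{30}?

16

x_1 = 13,  x_2 = 16,  x_3 = 4,  x_4 = 1,  x_5 = 13.
The sequence repeats with period 4.
(30 - 1) mod 4 = 1, so x_{30} = x_2 = 16.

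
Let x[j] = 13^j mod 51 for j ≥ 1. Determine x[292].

Computing terms: x[1] = 13; x[2] = 16; x[3] = 4; x[4] = 1; x[5] = 13.
Since x[5] = x[1] = 13, the sequence is periodic with period 4.
So x[292] = x[1 + ((292-1) mod 4)] = x[4] = 1.

1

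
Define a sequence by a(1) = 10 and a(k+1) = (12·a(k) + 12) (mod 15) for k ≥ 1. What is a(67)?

6

Computing terms: a(1) = 10; a(2) = 12; a(3) = 6; a(4) = 9; a(5) = 0; a(6) = 12.
Since a(6) = a(2) = 12, the sequence is eventually periodic: after a pre-period of length 1 it cycles with period 4.
For k ≥ 2, a(k) depends only on (k - 2) mod 4. (67 - 2) mod 4 = 1, so a(67) = a(3) = 6.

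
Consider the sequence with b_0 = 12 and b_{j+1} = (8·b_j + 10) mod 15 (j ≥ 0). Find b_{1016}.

12

We have b_0 = 12; b_1 = 1; b_2 = 3; b_3 = 4; b_4 = 12.
Since b_4 = b_0 = 12, the sequence is periodic with period 4.
So b_{1016} = b_{0 + ((1016-0) mod 4)} = b_0 = 12.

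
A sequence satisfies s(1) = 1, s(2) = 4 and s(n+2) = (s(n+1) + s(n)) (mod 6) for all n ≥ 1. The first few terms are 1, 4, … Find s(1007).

We have s(1) = 1; s(2) = 4; s(3) = 5; s(4) = 3; s(5) = 2; s(6) = 5; s(7) = 1; s(8) = 0; s(9) = 1; s(10) = 1; s(11) = 2; s(12) = 3; s(13) = 5; s(14) = 2; s(15) = 1; s(16) = 3; s(17) = 4; s(18) = 1; s(19) = 5; s(20) = 0; s(21) = 5; s(22) = 5; s(23) = 4; s(24) = 3; s(25) = 1; s(26) = 4.
The sequence repeats with period 24.
(1007 - 1) mod 24 = 22, so s(1007) = s(23) = 4.

4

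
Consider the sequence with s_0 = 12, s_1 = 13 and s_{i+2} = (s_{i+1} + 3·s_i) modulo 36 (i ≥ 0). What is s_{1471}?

1

s_0 = 12, s_1 = 13, s_2 = 13, s_3 = 16, s_4 = 19, s_5 = 31, s_6 = 16, s_7 = 1, s_8 = 13, s_9 = 16.
Since (s_8, s_9) = (s_2, s_3) = (13, 16) (two consecutive terms determine the rest), the sequence is eventually periodic: after a pre-period of length 2 it cycles with period 6.
For i ≥ 2, s_i depends only on (i - 2) mod 6. (1471 - 2) mod 6 = 5, so s_{1471} = s_7 = 1.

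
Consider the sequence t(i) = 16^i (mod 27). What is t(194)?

4

Computing terms: t(0) = 1; t(1) = 16; t(2) = 13; t(3) = 19; t(4) = 7; t(5) = 4; t(6) = 10; t(7) = 25; t(8) = 22; t(9) = 1.
Since t(9) = t(0) = 1, the sequence is periodic with period 9.
(194 - 0) mod 9 = 5, so t(194) = t(5) = 4.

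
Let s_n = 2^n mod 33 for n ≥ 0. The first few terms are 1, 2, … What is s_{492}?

4

Computing terms: s_0 = 1, s_1 = 2, s_2 = 4, s_3 = 8, s_4 = 16, s_5 = 32, s_6 = 31, s_7 = 29, s_8 = 25, s_9 = 17, s_{10} = 1.
The sequence repeats with period 10.
(492 - 0) mod 10 = 2, so s_{492} = s_2 = 4.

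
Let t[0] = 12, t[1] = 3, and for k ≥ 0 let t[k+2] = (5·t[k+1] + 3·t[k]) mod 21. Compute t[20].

9

Listing terms: t[0] = 12; t[1] = 3; t[2] = 9; t[3] = 12; t[4] = 3.
The sequence repeats with period 3.
So t[20] = t[0 + ((20-0) mod 3)] = t[2] = 9.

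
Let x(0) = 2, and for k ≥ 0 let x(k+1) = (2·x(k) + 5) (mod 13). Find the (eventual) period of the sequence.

12

x(0) = 2,  x(1) = 9,  x(2) = 10,  x(3) = 12,  x(4) = 3,  x(5) = 11,  x(6) = 1,  x(7) = 7,  x(8) = 6,  x(9) = 4,  x(10) = 0,  x(11) = 5,  x(12) = 2.
The sequence repeats with period 12.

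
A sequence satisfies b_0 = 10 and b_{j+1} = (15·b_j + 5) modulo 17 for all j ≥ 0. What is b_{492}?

16

We have b_0 = 10, b_1 = 2, b_2 = 1, b_3 = 3, b_4 = 16, b_5 = 7, b_6 = 8, b_7 = 6, b_8 = 10.
The sequence repeats with period 8.
(492 - 0) mod 8 = 4, so b_{492} = b_4 = 16.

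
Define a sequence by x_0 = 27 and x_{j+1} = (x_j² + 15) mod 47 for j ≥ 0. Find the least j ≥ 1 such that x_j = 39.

Computing terms: x_0 = 27; x_1 = 39; x_2 = 32; x_3 = 5; x_4 = 40; x_5 = 17; x_6 = 22; x_7 = 29; x_8 = 10; x_9 = 21; x_{10} = 33; x_{11} = 23; x_{12} = 27.
The sequence repeats with period 12.
The value 39 first appears (with j ≥ 1) at x_1.

1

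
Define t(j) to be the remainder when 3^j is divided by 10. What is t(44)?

1

t(1) = 3,  t(2) = 9,  t(3) = 7,  t(4) = 1,  t(5) = 3.
The sequence repeats with period 4.
So t(44) = t(1 + ((44-1) mod 4)) = t(4) = 1.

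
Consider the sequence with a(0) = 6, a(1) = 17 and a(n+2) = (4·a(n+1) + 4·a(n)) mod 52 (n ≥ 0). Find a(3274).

We have a(0) = 6,  a(1) = 17,  a(2) = 40,  a(3) = 20,  a(4) = 32,  a(5) = 0,  a(6) = 24,  a(7) = 44,  a(8) = 12,  a(9) = 16,  a(10) = 8,  a(11) = 44,  a(12) = 0,  a(13) = 20,  a(14) = 28,  a(15) = 36,  a(16) = 48,  a(17) = 24,  a(18) = 28,  a(19) = 0,  a(20) = 8,  a(21) = 32,  a(22) = 4,  a(23) = 40,  a(24) = 20.
Since (a(23), a(24)) = (a(2), a(3)) = (40, 20) (two consecutive terms determine the rest), the sequence is eventually periodic: after a pre-period of length 2 it cycles with period 21.
For n ≥ 2, a(n) depends only on (n - 2) mod 21. (3274 - 2) mod 21 = 17, so a(3274) = a(19) = 0.

0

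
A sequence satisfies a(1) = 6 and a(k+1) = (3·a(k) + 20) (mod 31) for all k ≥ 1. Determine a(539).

9

Computing terms: a(1) = 6,  a(2) = 7,  a(3) = 10,  a(4) = 19,  a(5) = 15,  a(6) = 3,  a(7) = 29,  a(8) = 14,  a(9) = 0,  a(10) = 20,  a(11) = 18,  a(12) = 12,  a(13) = 25,  a(14) = 2,  a(15) = 26,  a(16) = 5,  a(17) = 4,  a(18) = 1,  a(19) = 23,  a(20) = 27,  a(21) = 8,  a(22) = 13,  a(23) = 28,  a(24) = 11,  a(25) = 22,  a(26) = 24,  a(27) = 30,  a(28) = 17,  a(29) = 9,  a(30) = 16,  a(31) = 6.
The sequence repeats with period 30.
(539 - 1) mod 30 = 28, so a(539) = a(29) = 9.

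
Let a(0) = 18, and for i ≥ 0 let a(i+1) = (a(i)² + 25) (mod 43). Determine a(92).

a(0) = 18,  a(1) = 5,  a(2) = 7,  a(3) = 31,  a(4) = 40,  a(5) = 34,  a(6) = 20,  a(7) = 38,  a(8) = 7.
Since a(8) = a(2) = 7, the sequence is eventually periodic: after a pre-period of length 2 it cycles with period 6.
For i ≥ 2, a(i) depends only on (i - 2) mod 6. (92 - 2) mod 6 = 0, so a(92) = a(2) = 7.

7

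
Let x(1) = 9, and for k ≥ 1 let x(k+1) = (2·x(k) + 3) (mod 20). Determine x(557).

9

x(1) = 9,  x(2) = 1,  x(3) = 5,  x(4) = 13,  x(5) = 9.
Since x(5) = x(1) = 9, the sequence is periodic with period 4.
So x(557) = x(1 + ((557-1) mod 4)) = x(1) = 9.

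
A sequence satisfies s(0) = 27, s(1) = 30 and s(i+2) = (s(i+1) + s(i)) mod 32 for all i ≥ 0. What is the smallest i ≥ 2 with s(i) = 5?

32

Listing terms: s(0) = 27; s(1) = 30; s(2) = 25; s(3) = 23; s(4) = 16; s(5) = 7; s(6) = 23; s(7) = 30; s(8) = 21; s(9) = 19; s(10) = 8; s(11) = 27; s(12) = 3; s(13) = 30; s(14) = 1; s(15) = 31; s(16) = 0; s(17) = 31; s(18) = 31; s(19) = 30; s(20) = 29; s(21) = 27; s(22) = 24; s(23) = 19; s(24) = 11; s(25) = 30; s(26) = 9; s(27) = 7; s(28) = 16; s(29) = 23; s(30) = 7; s(31) = 30; s(32) = 5; s(33) = 3; s(34) = 8; s(35) = 11; s(36) = 19; s(37) = 30; s(38) = 17; s(39) = 15; s(40) = 0; s(41) = 15; s(42) = 15; s(43) = 30; s(44) = 13; s(45) = 11; s(46) = 24; s(47) = 3; s(48) = 27; s(49) = 30.
Since (s(48), s(49)) = (s(0), s(1)) = (27, 30) (two consecutive terms determine the rest), the sequence is periodic with period 48.
The value 5 first appears (with i ≥ 2) at s(32).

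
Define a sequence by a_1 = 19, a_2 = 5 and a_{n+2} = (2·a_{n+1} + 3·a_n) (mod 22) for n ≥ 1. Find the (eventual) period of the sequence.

We have a_1 = 19,  a_2 = 5,  a_3 = 1,  a_4 = 17,  a_5 = 15,  a_6 = 15,  a_7 = 9,  a_8 = 19,  a_9 = 21,  a_{10} = 11,  a_{11} = 19,  a_{12} = 5.
The sequence repeats with period 10.

10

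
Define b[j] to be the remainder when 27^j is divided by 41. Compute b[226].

32

Computing terms: b[1] = 27,  b[2] = 32,  b[3] = 3,  b[4] = 40,  b[5] = 14,  b[6] = 9,  b[7] = 38,  b[8] = 1,  b[9] = 27.
The sequence repeats with period 8.
So b[226] = b[1 + ((226-1) mod 8)] = b[2] = 32.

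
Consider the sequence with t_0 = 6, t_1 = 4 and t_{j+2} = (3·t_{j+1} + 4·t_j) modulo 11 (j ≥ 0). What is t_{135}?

We have t_0 = 6, t_1 = 4, t_2 = 3, t_3 = 3, t_4 = 10, t_5 = 9, t_6 = 1, t_7 = 6, t_8 = 0, t_9 = 2, t_{10} = 6, t_{11} = 4.
Since (t_{10}, t_{11}) = (t_0, t_1) = (6, 4) (two consecutive terms determine the rest), the sequence is periodic with period 10.
So t_{135} = t_{0 + ((135-0) mod 10)} = t_5 = 9.

9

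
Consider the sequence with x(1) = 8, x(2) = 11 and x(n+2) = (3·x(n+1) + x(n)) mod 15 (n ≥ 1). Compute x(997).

8

We have x(1) = 8, x(2) = 11, x(3) = 11, x(4) = 14, x(5) = 8, x(6) = 8, x(7) = 2, x(8) = 14, x(9) = 14, x(10) = 11, x(11) = 2, x(12) = 2, x(13) = 8, x(14) = 11.
The sequence repeats with period 12.
(997 - 1) mod 12 = 0, so x(997) = x(1) = 8.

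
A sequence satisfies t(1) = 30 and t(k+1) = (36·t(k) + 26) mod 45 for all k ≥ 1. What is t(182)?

26

Computing terms: t(1) = 30,  t(2) = 26,  t(3) = 17,  t(4) = 8,  t(5) = 44,  t(6) = 35,  t(7) = 26.
Since t(7) = t(2) = 26, the sequence is eventually periodic: after a pre-period of length 1 it cycles with period 5.
For k ≥ 2, t(k) depends only on (k - 2) mod 5. (182 - 2) mod 5 = 0, so t(182) = t(2) = 26.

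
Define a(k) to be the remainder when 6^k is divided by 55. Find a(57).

41

We have a(0) = 1, a(1) = 6, a(2) = 36, a(3) = 51, a(4) = 31, a(5) = 21, a(6) = 16, a(7) = 41, a(8) = 26, a(9) = 46, a(10) = 1.
The sequence repeats with period 10.
(57 - 0) mod 10 = 7, so a(57) = a(7) = 41.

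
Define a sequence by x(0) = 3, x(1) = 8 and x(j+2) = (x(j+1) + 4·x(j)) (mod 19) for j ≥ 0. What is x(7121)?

Computing terms: x(0) = 3; x(1) = 8; x(2) = 1; x(3) = 14; x(4) = 18; x(5) = 17; x(6) = 13; x(7) = 5; x(8) = 0; x(9) = 1; x(10) = 1; x(11) = 5; x(12) = 9; x(13) = 10; x(14) = 8; x(15) = 10; x(16) = 4; x(17) = 6; x(18) = 3; x(19) = 8.
Since (x(18), x(19)) = (x(0), x(1)) = (3, 8) (two consecutive terms determine the rest), the sequence is periodic with period 18.
(7121 - 0) mod 18 = 11, so x(7121) = x(11) = 5.

5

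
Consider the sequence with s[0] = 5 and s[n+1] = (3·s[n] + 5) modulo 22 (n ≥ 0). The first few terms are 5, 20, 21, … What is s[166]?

9

We have s[0] = 5,  s[1] = 20,  s[2] = 21,  s[3] = 2,  s[4] = 11,  s[5] = 16,  s[6] = 9,  s[7] = 10,  s[8] = 13,  s[9] = 0,  s[10] = 5.
The sequence repeats with period 10.
(166 - 0) mod 10 = 6, so s[166] = s[6] = 9.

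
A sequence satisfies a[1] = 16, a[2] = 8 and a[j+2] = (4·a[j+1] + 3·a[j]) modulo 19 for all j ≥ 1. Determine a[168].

Listing terms: a[1] = 16,  a[2] = 8,  a[3] = 4,  a[4] = 2,  a[5] = 1,  a[6] = 10,  a[7] = 5,  a[8] = 12,  a[9] = 6,  a[10] = 3,  a[11] = 11,  a[12] = 15,  a[13] = 17,  a[14] = 18,  a[15] = 9,  a[16] = 14,  a[17] = 7,  a[18] = 13,  a[19] = 16,  a[20] = 8.
The sequence repeats with period 18.
(168 - 1) mod 18 = 5, so a[168] = a[6] = 10.

10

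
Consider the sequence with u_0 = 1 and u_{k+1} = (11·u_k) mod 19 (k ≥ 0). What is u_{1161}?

Listing terms: u_0 = 1,  u_1 = 11,  u_2 = 7,  u_3 = 1.
Since u_3 = u_0 = 1, the sequence is periodic with period 3.
So u_{1161} = u_{0 + ((1161-0) mod 3)} = u_0 = 1.

1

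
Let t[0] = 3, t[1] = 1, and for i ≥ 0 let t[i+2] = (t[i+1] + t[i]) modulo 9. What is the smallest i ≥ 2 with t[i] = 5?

We have t[0] = 3; t[1] = 1; t[2] = 4; t[3] = 5; t[4] = 0; t[5] = 5; t[6] = 5; t[7] = 1; t[8] = 6; t[9] = 7; t[10] = 4; t[11] = 2; t[12] = 6; t[13] = 8; t[14] = 5; t[15] = 4; t[16] = 0; t[17] = 4; t[18] = 4; t[19] = 8; t[20] = 3; t[21] = 2; t[22] = 5; t[23] = 7; t[24] = 3; t[25] = 1.
The sequence repeats with period 24.
The value 5 first appears (with i ≥ 2) at t[3].

3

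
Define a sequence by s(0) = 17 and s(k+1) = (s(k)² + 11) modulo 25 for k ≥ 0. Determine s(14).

11

Computing terms: s(0) = 17, s(1) = 0, s(2) = 11, s(3) = 7, s(4) = 10, s(5) = 11.
Since s(5) = s(2) = 11, the sequence is eventually periodic: after a pre-period of length 2 it cycles with period 3.
For k ≥ 2, s(k) depends only on (k - 2) mod 3. (14 - 2) mod 3 = 0, so s(14) = s(2) = 11.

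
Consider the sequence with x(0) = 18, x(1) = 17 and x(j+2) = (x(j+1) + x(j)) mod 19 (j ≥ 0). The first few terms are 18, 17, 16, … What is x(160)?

0

Listing terms: x(0) = 18; x(1) = 17; x(2) = 16; x(3) = 14; x(4) = 11; x(5) = 6; x(6) = 17; x(7) = 4; x(8) = 2; x(9) = 6; x(10) = 8; x(11) = 14; x(12) = 3; x(13) = 17; x(14) = 1; x(15) = 18; x(16) = 0; x(17) = 18; x(18) = 18; x(19) = 17.
The sequence repeats with period 18.
(160 - 0) mod 18 = 16, so x(160) = x(16) = 0.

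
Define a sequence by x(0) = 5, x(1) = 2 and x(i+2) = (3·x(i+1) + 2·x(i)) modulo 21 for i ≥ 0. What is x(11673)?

Computing terms: x(0) = 5; x(1) = 2; x(2) = 16; x(3) = 10; x(4) = 20; x(5) = 17; x(6) = 7; x(7) = 13; x(8) = 11; x(9) = 17; x(10) = 10; x(11) = 1; x(12) = 2; x(13) = 8; x(14) = 7; x(15) = 16; x(16) = 20; x(17) = 8; x(18) = 1; x(19) = 19; x(20) = 17; x(21) = 5; x(22) = 7; x(23) = 10; x(24) = 2; x(25) = 5; x(26) = 19; x(27) = 4; x(28) = 8; x(29) = 11; x(30) = 7; x(31) = 1; x(32) = 17; x(33) = 11; x(34) = 4; x(35) = 13; x(36) = 5; x(37) = 20; x(38) = 7; x(39) = 19; x(40) = 8; x(41) = 20; x(42) = 13; x(43) = 16; x(44) = 11; x(45) = 2; x(46) = 7; x(47) = 4; x(48) = 5; x(49) = 2.
Since (x(48), x(49)) = (x(0), x(1)) = (5, 2) (two consecutive terms determine the rest), the sequence is periodic with period 48.
So x(11673) = x(0 + ((11673-0) mod 48)) = x(9) = 17.

17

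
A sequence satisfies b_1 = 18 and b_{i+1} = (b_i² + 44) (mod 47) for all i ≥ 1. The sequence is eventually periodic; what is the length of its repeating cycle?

We have b_1 = 18; b_2 = 39; b_3 = 14; b_4 = 5; b_5 = 22; b_6 = 11; b_7 = 24; b_8 = 9; b_9 = 31; b_{10} = 18.
The sequence repeats with period 9.

9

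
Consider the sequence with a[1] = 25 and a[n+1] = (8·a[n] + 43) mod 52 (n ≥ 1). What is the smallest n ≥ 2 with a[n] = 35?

2

Computing terms: a[1] = 25; a[2] = 35; a[3] = 11; a[4] = 27; a[5] = 51; a[6] = 35.
Since a[6] = a[2] = 35, the sequence is eventually periodic: after a pre-period of length 1 it cycles with period 4.
The value 35 first appears (with n ≥ 2) at a[2].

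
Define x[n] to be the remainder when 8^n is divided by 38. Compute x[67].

8

Computing terms: x[0] = 1, x[1] = 8, x[2] = 26, x[3] = 18, x[4] = 30, x[5] = 12, x[6] = 20, x[7] = 8.
Since x[7] = x[1] = 8, the sequence is eventually periodic: after a pre-period of length 1 it cycles with period 6.
For n ≥ 1, x[n] depends only on (n - 1) mod 6. (67 - 1) mod 6 = 0, so x[67] = x[1] = 8.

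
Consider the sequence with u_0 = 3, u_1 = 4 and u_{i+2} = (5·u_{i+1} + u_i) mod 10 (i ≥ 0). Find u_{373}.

u_0 = 3; u_1 = 4; u_2 = 3; u_3 = 9; u_4 = 8; u_5 = 9; u_6 = 3; u_7 = 4.
The sequence repeats with period 6.
So u_{373} = u_{0 + ((373-0) mod 6)} = u_1 = 4.

4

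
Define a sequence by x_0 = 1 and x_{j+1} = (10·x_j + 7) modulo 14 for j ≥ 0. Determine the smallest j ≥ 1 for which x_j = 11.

Computing terms: x_0 = 1, x_1 = 3, x_2 = 9, x_3 = 13, x_4 = 11, x_5 = 5, x_6 = 1.
The sequence repeats with period 6.
The value 11 first appears (with j ≥ 1) at x_4.

4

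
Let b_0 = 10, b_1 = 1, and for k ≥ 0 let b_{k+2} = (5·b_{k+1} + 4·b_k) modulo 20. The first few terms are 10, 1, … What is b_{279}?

Listing terms: b_0 = 10,  b_1 = 1,  b_2 = 5,  b_3 = 9,  b_4 = 5,  b_5 = 1,  b_6 = 5.
Since (b_5, b_6) = (b_1, b_2) = (1, 5) (two consecutive terms determine the rest), the sequence is eventually periodic: after a pre-period of length 1 it cycles with period 4.
For k ≥ 1, b_k depends only on (k - 1) mod 4. (279 - 1) mod 4 = 2, so b_{279} = b_3 = 9.

9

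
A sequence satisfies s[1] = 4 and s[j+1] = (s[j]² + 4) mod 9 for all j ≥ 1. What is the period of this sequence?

We have s[1] = 4; s[2] = 2; s[3] = 8; s[4] = 5; s[5] = 2.
Since s[5] = s[2] = 2, the sequence is eventually periodic: after a pre-period of length 1 it cycles with period 3.

3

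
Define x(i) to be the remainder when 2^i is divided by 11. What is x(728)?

Listing terms: x(1) = 2; x(2) = 4; x(3) = 8; x(4) = 5; x(5) = 10; x(6) = 9; x(7) = 7; x(8) = 3; x(9) = 6; x(10) = 1; x(11) = 2.
Since x(11) = x(1) = 2, the sequence is periodic with period 10.
(728 - 1) mod 10 = 7, so x(728) = x(8) = 3.

3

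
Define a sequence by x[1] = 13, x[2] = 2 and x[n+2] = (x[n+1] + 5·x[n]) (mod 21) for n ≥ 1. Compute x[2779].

1

Computing terms: x[1] = 13,  x[2] = 2,  x[3] = 4,  x[4] = 14,  x[5] = 13,  x[6] = 20,  x[7] = 1,  x[8] = 17,  x[9] = 1,  x[10] = 2,  x[11] = 7,  x[12] = 17,  x[13] = 10,  x[14] = 11,  x[15] = 19,  x[16] = 11,  x[17] = 1,  x[18] = 14,  x[19] = 19,  x[20] = 5,  x[21] = 16,  x[22] = 20,  x[23] = 16,  x[24] = 11,  x[25] = 7,  x[26] = 20,  x[27] = 13,  x[28] = 8,  x[29] = 10,  x[30] = 8,  x[31] = 16,  x[32] = 14,  x[33] = 10,  x[34] = 17,  x[35] = 4,  x[36] = 5,  x[37] = 4,  x[38] = 8,  x[39] = 7,  x[40] = 5,  x[41] = 19,  x[42] = 2,  x[43] = 13,  x[44] = 2.
The sequence repeats with period 42.
So x[2779] = x[1 + ((2779-1) mod 42)] = x[7] = 1.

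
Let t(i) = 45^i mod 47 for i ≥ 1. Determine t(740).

16

We have t(1) = 45; t(2) = 4; t(3) = 39; t(4) = 16; t(5) = 15; t(6) = 17; t(7) = 13; t(8) = 21; t(9) = 5; t(10) = 37; t(11) = 20; t(12) = 7; t(13) = 33; t(14) = 28; t(15) = 38; t(16) = 18; t(17) = 11; t(18) = 25; t(19) = 44; t(20) = 6; t(21) = 35; t(22) = 24; t(23) = 46; t(24) = 2; t(25) = 43; t(26) = 8; t(27) = 31; t(28) = 32; t(29) = 30; t(30) = 34; t(31) = 26; t(32) = 42; t(33) = 10; t(34) = 27; t(35) = 40; t(36) = 14; t(37) = 19; t(38) = 9; t(39) = 29; t(40) = 36; t(41) = 22; t(42) = 3; t(43) = 41; t(44) = 12; t(45) = 23; t(46) = 1; t(47) = 45.
The sequence repeats with period 46.
So t(740) = t(1 + ((740-1) mod 46)) = t(4) = 16.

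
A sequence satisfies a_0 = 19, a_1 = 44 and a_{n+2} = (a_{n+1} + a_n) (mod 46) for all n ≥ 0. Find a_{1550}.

39

Listing terms: a_0 = 19,  a_1 = 44,  a_2 = 17,  a_3 = 15,  a_4 = 32,  a_5 = 1,  a_6 = 33,  a_7 = 34,  a_8 = 21,  a_9 = 9,  a_{10} = 30,  a_{11} = 39,  a_{12} = 23,  a_{13} = 16,  a_{14} = 39,  a_{15} = 9,  a_{16} = 2,  a_{17} = 11,  a_{18} = 13,  a_{19} = 24,  a_{20} = 37,  a_{21} = 15,  a_{22} = 6,  a_{23} = 21,  a_{24} = 27,  a_{25} = 2,  a_{26} = 29,  a_{27} = 31,  a_{28} = 14,  a_{29} = 45,  a_{30} = 13,  a_{31} = 12,  a_{32} = 25,  a_{33} = 37,  a_{34} = 16,  a_{35} = 7,  a_{36} = 23,  a_{37} = 30,  a_{38} = 7,  a_{39} = 37,  a_{40} = 44,  a_{41} = 35,  a_{42} = 33,  a_{43} = 22,  a_{44} = 9,  a_{45} = 31,  a_{46} = 40,  a_{47} = 25,  a_{48} = 19,  a_{49} = 44.
The sequence repeats with period 48.
(1550 - 0) mod 48 = 14, so a_{1550} = a_{14} = 39.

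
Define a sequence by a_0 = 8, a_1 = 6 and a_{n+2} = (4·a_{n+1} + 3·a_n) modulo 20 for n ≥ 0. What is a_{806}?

12

Computing terms: a_0 = 8, a_1 = 6, a_2 = 8, a_3 = 10, a_4 = 4, a_5 = 6, a_6 = 16, a_7 = 2, a_8 = 16, a_9 = 10, a_{10} = 8, a_{11} = 2, a_{12} = 12, a_{13} = 14, a_{14} = 12, a_{15} = 10, a_{16} = 16, a_{17} = 14, a_{18} = 4, a_{19} = 18, a_{20} = 4, a_{21} = 10, a_{22} = 12, a_{23} = 18, a_{24} = 8, a_{25} = 6.
Since (a_{24}, a_{25}) = (a_0, a_1) = (8, 6) (two consecutive terms determine the rest), the sequence is periodic with period 24.
So a_{806} = a_{0 + ((806-0) mod 24)} = a_{14} = 12.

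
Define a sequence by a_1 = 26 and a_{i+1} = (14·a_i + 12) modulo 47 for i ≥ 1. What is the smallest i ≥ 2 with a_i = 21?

Listing terms: a_1 = 26,  a_2 = 0,  a_3 = 12,  a_4 = 39,  a_5 = 41,  a_6 = 22,  a_7 = 38,  a_8 = 27,  a_9 = 14,  a_{10} = 20,  a_{11} = 10,  a_{12} = 11,  a_{13} = 25,  a_{14} = 33,  a_{15} = 4,  a_{16} = 21,  a_{17} = 24,  a_{18} = 19,  a_{19} = 43,  a_{20} = 3,  a_{21} = 7,  a_{22} = 16,  a_{23} = 1,  a_{24} = 26.
The sequence repeats with period 23.
The value 21 first appears (with i ≥ 2) at a_{16}.

16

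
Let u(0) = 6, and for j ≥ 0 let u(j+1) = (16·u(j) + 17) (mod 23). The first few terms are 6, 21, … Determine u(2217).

Computing terms: u(0) = 6; u(1) = 21; u(2) = 8; u(3) = 7; u(4) = 14; u(5) = 11; u(6) = 9; u(7) = 0; u(8) = 17; u(9) = 13; u(10) = 18; u(11) = 6.
Since u(11) = u(0) = 6, the sequence is periodic with period 11.
So u(2217) = u(0 + ((2217-0) mod 11)) = u(6) = 9.

9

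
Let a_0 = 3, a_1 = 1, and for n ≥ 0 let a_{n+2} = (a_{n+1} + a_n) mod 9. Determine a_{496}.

0

Computing terms: a_0 = 3, a_1 = 1, a_2 = 4, a_3 = 5, a_4 = 0, a_5 = 5, a_6 = 5, a_7 = 1, a_8 = 6, a_9 = 7, a_{10} = 4, a_{11} = 2, a_{12} = 6, a_{13} = 8, a_{14} = 5, a_{15} = 4, a_{16} = 0, a_{17} = 4, a_{18} = 4, a_{19} = 8, a_{20} = 3, a_{21} = 2, a_{22} = 5, a_{23} = 7, a_{24} = 3, a_{25} = 1.
Since (a_{24}, a_{25}) = (a_0, a_1) = (3, 1) (two consecutive terms determine the rest), the sequence is periodic with period 24.
So a_{496} = a_{0 + ((496-0) mod 24)} = a_{16} = 0.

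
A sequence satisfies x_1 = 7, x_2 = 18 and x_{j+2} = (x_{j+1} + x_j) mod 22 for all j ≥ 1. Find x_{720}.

11

Listing terms: x_1 = 7, x_2 = 18, x_3 = 3, x_4 = 21, x_5 = 2, x_6 = 1, x_7 = 3, x_8 = 4, x_9 = 7, x_{10} = 11, x_{11} = 18, x_{12} = 7, x_{13} = 3, x_{14} = 10, x_{15} = 13, x_{16} = 1, x_{17} = 14, x_{18} = 15, x_{19} = 7, x_{20} = 0, x_{21} = 7, x_{22} = 7, x_{23} = 14, x_{24} = 21, x_{25} = 13, x_{26} = 12, x_{27} = 3, x_{28} = 15, x_{29} = 18, x_{30} = 11, x_{31} = 7, x_{32} = 18.
Since (x_{31}, x_{32}) = (x_1, x_2) = (7, 18) (two consecutive terms determine the rest), the sequence is periodic with period 30.
So x_{720} = x_{1 + ((720-1) mod 30)} = x_{30} = 11.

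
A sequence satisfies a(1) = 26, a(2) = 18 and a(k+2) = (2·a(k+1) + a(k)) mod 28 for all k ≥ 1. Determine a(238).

Computing terms: a(1) = 26; a(2) = 18; a(3) = 6; a(4) = 2; a(5) = 10; a(6) = 22; a(7) = 26; a(8) = 18.
The sequence repeats with period 6.
So a(238) = a(1 + ((238-1) mod 6)) = a(4) = 2.

2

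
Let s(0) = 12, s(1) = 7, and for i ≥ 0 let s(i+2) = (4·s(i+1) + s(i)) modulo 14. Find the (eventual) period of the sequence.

Listing terms: s(0) = 12,  s(1) = 7,  s(2) = 12,  s(3) = 13,  s(4) = 8,  s(5) = 3,  s(6) = 6,  s(7) = 13,  s(8) = 2,  s(9) = 7,  s(10) = 2,  s(11) = 1,  s(12) = 6,  s(13) = 11,  s(14) = 8,  s(15) = 1,  s(16) = 12,  s(17) = 7.
Since (s(16), s(17)) = (s(0), s(1)) = (12, 7) (two consecutive terms determine the rest), the sequence is periodic with period 16.

16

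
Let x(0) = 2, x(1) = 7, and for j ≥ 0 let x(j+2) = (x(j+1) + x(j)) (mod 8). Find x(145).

We have x(0) = 2,  x(1) = 7,  x(2) = 1,  x(3) = 0,  x(4) = 1,  x(5) = 1,  x(6) = 2,  x(7) = 3,  x(8) = 5,  x(9) = 0,  x(10) = 5,  x(11) = 5,  x(12) = 2,  x(13) = 7.
The sequence repeats with period 12.
So x(145) = x(0 + ((145-0) mod 12)) = x(1) = 7.

7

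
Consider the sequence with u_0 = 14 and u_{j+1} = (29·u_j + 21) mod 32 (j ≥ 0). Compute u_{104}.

u_0 = 14,  u_1 = 11,  u_2 = 20,  u_3 = 25,  u_4 = 10,  u_5 = 23,  u_6 = 16,  u_7 = 5,  u_8 = 6,  u_9 = 3,  u_{10} = 12,  u_{11} = 17,  u_{12} = 2,  u_{13} = 15,  u_{14} = 8,  u_{15} = 29,  u_{16} = 30,  u_{17} = 27,  u_{18} = 4,  u_{19} = 9,  u_{20} = 26,  u_{21} = 7,  u_{22} = 0,  u_{23} = 21,  u_{24} = 22,  u_{25} = 19,  u_{26} = 28,  u_{27} = 1,  u_{28} = 18,  u_{29} = 31,  u_{30} = 24,  u_{31} = 13,  u_{32} = 14.
The sequence repeats with period 32.
So u_{104} = u_{0 + ((104-0) mod 32)} = u_8 = 6.

6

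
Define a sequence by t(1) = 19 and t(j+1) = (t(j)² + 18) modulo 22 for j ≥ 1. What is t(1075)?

Listing terms: t(1) = 19; t(2) = 5; t(3) = 21; t(4) = 19.
Since t(4) = t(1) = 19, the sequence is periodic with period 3.
(1075 - 1) mod 3 = 0, so t(1075) = t(1) = 19.

19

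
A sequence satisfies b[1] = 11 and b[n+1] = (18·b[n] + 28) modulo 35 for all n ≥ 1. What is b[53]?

16

b[1] = 11,  b[2] = 16,  b[3] = 1,  b[4] = 11.
Since b[4] = b[1] = 11, the sequence is periodic with period 3.
So b[53] = b[1 + ((53-1) mod 3)] = b[2] = 16.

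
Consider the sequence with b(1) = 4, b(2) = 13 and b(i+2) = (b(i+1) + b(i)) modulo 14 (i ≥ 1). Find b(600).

We have b(1) = 4, b(2) = 13, b(3) = 3, b(4) = 2, b(5) = 5, b(6) = 7, b(7) = 12, b(8) = 5, b(9) = 3, b(10) = 8, b(11) = 11, b(12) = 5, b(13) = 2, b(14) = 7, b(15) = 9, b(16) = 2, b(17) = 11, b(18) = 13, b(19) = 10, b(20) = 9, b(21) = 5, b(22) = 0, b(23) = 5, b(24) = 5, b(25) = 10, b(26) = 1, b(27) = 11, b(28) = 12, b(29) = 9, b(30) = 7, b(31) = 2, b(32) = 9, b(33) = 11, b(34) = 6, b(35) = 3, b(36) = 9, b(37) = 12, b(38) = 7, b(39) = 5, b(40) = 12, b(41) = 3, b(42) = 1, b(43) = 4, b(44) = 5, b(45) = 9, b(46) = 0, b(47) = 9, b(48) = 9, b(49) = 4, b(50) = 13.
Since (b(49), b(50)) = (b(1), b(2)) = (4, 13) (two consecutive terms determine the rest), the sequence is periodic with period 48.
So b(600) = b(1 + ((600-1) mod 48)) = b(24) = 5.

5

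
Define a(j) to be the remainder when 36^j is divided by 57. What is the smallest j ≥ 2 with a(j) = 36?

We have a(1) = 36; a(2) = 42; a(3) = 30; a(4) = 54; a(5) = 6; a(6) = 45; a(7) = 24; a(8) = 9; a(9) = 39; a(10) = 36.
The sequence repeats with period 9.
The value 36 next appears (with j ≥ 2) at a(10).

10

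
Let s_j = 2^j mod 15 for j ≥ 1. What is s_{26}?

4

We have s_1 = 2; s_2 = 4; s_3 = 8; s_4 = 1; s_5 = 2.
The sequence repeats with period 4.
(26 - 1) mod 4 = 1, so s_{26} = s_2 = 4.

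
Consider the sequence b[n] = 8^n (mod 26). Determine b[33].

Listing terms: b[0] = 1; b[1] = 8; b[2] = 12; b[3] = 18; b[4] = 14; b[5] = 8.
Since b[5] = b[1] = 8, the sequence is eventually periodic: after a pre-period of length 1 it cycles with period 4.
For n ≥ 1, b[n] depends only on (n - 1) mod 4. (33 - 1) mod 4 = 0, so b[33] = b[1] = 8.

8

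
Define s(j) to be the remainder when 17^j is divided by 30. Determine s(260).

1

s(1) = 17, s(2) = 19, s(3) = 23, s(4) = 1, s(5) = 17.
The sequence repeats with period 4.
(260 - 1) mod 4 = 3, so s(260) = s(4) = 1.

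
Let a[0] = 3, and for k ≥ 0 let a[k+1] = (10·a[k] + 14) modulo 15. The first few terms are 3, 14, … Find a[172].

a[0] = 3, a[1] = 14, a[2] = 4, a[3] = 9, a[4] = 14.
Since a[4] = a[1] = 14, the sequence is eventually periodic: after a pre-period of length 1 it cycles with period 3.
For k ≥ 1, a[k] depends only on (k - 1) mod 3. (172 - 1) mod 3 = 0, so a[172] = a[1] = 14.

14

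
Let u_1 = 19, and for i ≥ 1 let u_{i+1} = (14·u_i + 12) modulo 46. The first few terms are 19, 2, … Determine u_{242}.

12

Listing terms: u_1 = 19; u_2 = 2; u_3 = 40; u_4 = 20; u_5 = 16; u_6 = 6; u_7 = 4; u_8 = 22; u_9 = 44; u_{10} = 30; u_{11} = 18; u_{12} = 34; u_{13} = 28; u_{14} = 36; u_{15} = 10; u_{16} = 14; u_{17} = 24; u_{18} = 26; u_{19} = 8; u_{20} = 32; u_{21} = 0; u_{22} = 12; u_{23} = 42; u_{24} = 2.
Since u_{24} = u_2 = 2, the sequence is eventually periodic: after a pre-period of length 1 it cycles with period 22.
For i ≥ 2, u_i depends only on (i - 2) mod 22. (242 - 2) mod 22 = 20, so u_{242} = u_{22} = 12.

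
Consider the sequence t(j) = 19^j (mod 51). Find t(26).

Computing terms: t(1) = 19, t(2) = 4, t(3) = 25, t(4) = 16, t(5) = 49, t(6) = 13, t(7) = 43, t(8) = 1, t(9) = 19.
Since t(9) = t(1) = 19, the sequence is periodic with period 8.
So t(26) = t(1 + ((26-1) mod 8)) = t(2) = 4.

4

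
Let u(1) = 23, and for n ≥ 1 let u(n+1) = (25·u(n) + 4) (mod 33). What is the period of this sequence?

15

u(1) = 23, u(2) = 18, u(3) = 25, u(4) = 2, u(5) = 21, u(6) = 1, u(7) = 29, u(8) = 3, u(9) = 13, u(10) = 32, u(11) = 12, u(12) = 7, u(13) = 14, u(14) = 24, u(15) = 10, u(16) = 23.
Since u(16) = u(1) = 23, the sequence is periodic with period 15.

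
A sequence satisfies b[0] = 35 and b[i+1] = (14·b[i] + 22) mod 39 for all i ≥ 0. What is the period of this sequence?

We have b[0] = 35, b[1] = 5, b[2] = 14, b[3] = 23, b[4] = 32, b[5] = 2, b[6] = 11, b[7] = 20, b[8] = 29, b[9] = 38, b[10] = 8, b[11] = 17, b[12] = 26, b[13] = 35.
Since b[13] = b[0] = 35, the sequence is periodic with period 13.

13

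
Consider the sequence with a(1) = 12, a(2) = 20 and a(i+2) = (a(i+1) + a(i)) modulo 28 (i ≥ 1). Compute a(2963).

a(1) = 12,  a(2) = 20,  a(3) = 4,  a(4) = 24,  a(5) = 0,  a(6) = 24,  a(7) = 24,  a(8) = 20,  a(9) = 16,  a(10) = 8,  a(11) = 24,  a(12) = 4,  a(13) = 0,  a(14) = 4,  a(15) = 4,  a(16) = 8,  a(17) = 12,  a(18) = 20.
The sequence repeats with period 16.
(2963 - 1) mod 16 = 2, so a(2963) = a(3) = 4.

4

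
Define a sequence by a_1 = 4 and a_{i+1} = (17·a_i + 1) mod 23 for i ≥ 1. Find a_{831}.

Computing terms: a_1 = 4; a_2 = 0; a_3 = 1; a_4 = 18; a_5 = 8; a_6 = 22; a_7 = 7; a_8 = 5; a_9 = 17; a_{10} = 14; a_{11} = 9; a_{12} = 16; a_{13} = 20; a_{14} = 19; a_{15} = 2; a_{16} = 12; a_{17} = 21; a_{18} = 13; a_{19} = 15; a_{20} = 3; a_{21} = 6; a_{22} = 11; a_{23} = 4.
The sequence repeats with period 22.
So a_{831} = a_{1 + ((831-1) mod 22)} = a_{17} = 21.

21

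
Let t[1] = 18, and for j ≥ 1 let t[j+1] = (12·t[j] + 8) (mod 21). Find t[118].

Computing terms: t[1] = 18, t[2] = 14, t[3] = 8, t[4] = 20, t[5] = 17, t[6] = 2, t[7] = 11, t[8] = 14.
Since t[8] = t[2] = 14, the sequence is eventually periodic: after a pre-period of length 1 it cycles with period 6.
For j ≥ 2, t[j] depends only on (j - 2) mod 6. (118 - 2) mod 6 = 2, so t[118] = t[4] = 20.

20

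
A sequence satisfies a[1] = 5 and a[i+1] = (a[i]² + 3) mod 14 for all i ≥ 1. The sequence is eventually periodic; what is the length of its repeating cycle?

6

a[1] = 5; a[2] = 0; a[3] = 3; a[4] = 12; a[5] = 7; a[6] = 10; a[7] = 5.
The sequence repeats with period 6.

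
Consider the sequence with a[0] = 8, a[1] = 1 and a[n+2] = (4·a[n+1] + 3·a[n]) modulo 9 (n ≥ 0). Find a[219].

7

Listing terms: a[0] = 8, a[1] = 1, a[2] = 1, a[3] = 7, a[4] = 4, a[5] = 1, a[6] = 7.
Since (a[5], a[6]) = (a[2], a[3]) = (1, 7) (two consecutive terms determine the rest), the sequence is eventually periodic: after a pre-period of length 2 it cycles with period 3.
For n ≥ 2, a[n] depends only on (n - 2) mod 3. (219 - 2) mod 3 = 1, so a[219] = a[3] = 7.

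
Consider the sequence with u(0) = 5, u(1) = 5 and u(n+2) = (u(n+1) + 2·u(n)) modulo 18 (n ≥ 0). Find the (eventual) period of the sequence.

18

Computing terms: u(0) = 5; u(1) = 5; u(2) = 15; u(3) = 7; u(4) = 1; u(5) = 15; u(6) = 17; u(7) = 11; u(8) = 9; u(9) = 13; u(10) = 13; u(11) = 3; u(12) = 11; u(13) = 17; u(14) = 3; u(15) = 1; u(16) = 7; u(17) = 9; u(18) = 5; u(19) = 5.
The sequence repeats with period 18.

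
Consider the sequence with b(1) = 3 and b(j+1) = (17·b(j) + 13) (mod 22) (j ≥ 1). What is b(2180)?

2

We have b(1) = 3,  b(2) = 20,  b(3) = 1,  b(4) = 8,  b(5) = 17,  b(6) = 16,  b(7) = 21,  b(8) = 18,  b(9) = 11,  b(10) = 2,  b(11) = 3.
The sequence repeats with period 10.
So b(2180) = b(1 + ((2180-1) mod 10)) = b(10) = 2.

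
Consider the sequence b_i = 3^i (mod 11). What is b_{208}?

5

b_1 = 3; b_2 = 9; b_3 = 5; b_4 = 4; b_5 = 1; b_6 = 3.
The sequence repeats with period 5.
So b_{208} = b_{1 + ((208-1) mod 5)} = b_3 = 5.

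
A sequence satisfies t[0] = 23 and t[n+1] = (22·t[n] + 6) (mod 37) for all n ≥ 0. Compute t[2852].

20

We have t[0] = 23; t[1] = 31; t[2] = 22; t[3] = 9; t[4] = 19; t[5] = 17; t[6] = 10; t[7] = 4; t[8] = 20; t[9] = 2; t[10] = 13; t[11] = 33; t[12] = 29; t[13] = 15; t[14] = 3; t[15] = 35; t[16] = 36; t[17] = 21; t[18] = 24; t[19] = 16; t[20] = 25; t[21] = 1; t[22] = 28; t[23] = 30; t[24] = 0; t[25] = 6; t[26] = 27; t[27] = 8; t[28] = 34; t[29] = 14; t[30] = 18; t[31] = 32; t[32] = 7; t[33] = 12; t[34] = 11; t[35] = 26; t[36] = 23.
The sequence repeats with period 36.
So t[2852] = t[0 + ((2852-0) mod 36)] = t[8] = 20.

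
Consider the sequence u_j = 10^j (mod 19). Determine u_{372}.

7

u_0 = 1,  u_1 = 10,  u_2 = 5,  u_3 = 12,  u_4 = 6,  u_5 = 3,  u_6 = 11,  u_7 = 15,  u_8 = 17,  u_9 = 18,  u_{10} = 9,  u_{11} = 14,  u_{12} = 7,  u_{13} = 13,  u_{14} = 16,  u_{15} = 8,  u_{16} = 4,  u_{17} = 2,  u_{18} = 1.
The sequence repeats with period 18.
So u_{372} = u_{0 + ((372-0) mod 18)} = u_{12} = 7.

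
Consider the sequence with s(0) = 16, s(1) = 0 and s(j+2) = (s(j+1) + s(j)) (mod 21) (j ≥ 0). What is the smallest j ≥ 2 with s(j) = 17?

6

Listing terms: s(0) = 16; s(1) = 0; s(2) = 16; s(3) = 16; s(4) = 11; s(5) = 6; s(6) = 17; s(7) = 2; s(8) = 19; s(9) = 0; s(10) = 19; s(11) = 19; s(12) = 17; s(13) = 15; s(14) = 11; s(15) = 5; s(16) = 16; s(17) = 0.
Since (s(16), s(17)) = (s(0), s(1)) = (16, 0) (two consecutive terms determine the rest), the sequence is periodic with period 16.
The value 17 first appears (with j ≥ 2) at s(6).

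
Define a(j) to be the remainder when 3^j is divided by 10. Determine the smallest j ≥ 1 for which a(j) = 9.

2

Computing terms: a(0) = 1,  a(1) = 3,  a(2) = 9,  a(3) = 7,  a(4) = 1.
The sequence repeats with period 4.
The value 9 first appears (with j ≥ 1) at a(2).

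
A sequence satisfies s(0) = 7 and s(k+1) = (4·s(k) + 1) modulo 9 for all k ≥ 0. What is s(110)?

0

Listing terms: s(0) = 7, s(1) = 2, s(2) = 0, s(3) = 1, s(4) = 5, s(5) = 3, s(6) = 4, s(7) = 8, s(8) = 6, s(9) = 7.
Since s(9) = s(0) = 7, the sequence is periodic with period 9.
(110 - 0) mod 9 = 2, so s(110) = s(2) = 0.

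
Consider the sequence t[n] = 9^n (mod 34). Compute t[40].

1

Computing terms: t[1] = 9,  t[2] = 13,  t[3] = 15,  t[4] = 33,  t[5] = 25,  t[6] = 21,  t[7] = 19,  t[8] = 1,  t[9] = 9.
The sequence repeats with period 8.
(40 - 1) mod 8 = 7, so t[40] = t[8] = 1.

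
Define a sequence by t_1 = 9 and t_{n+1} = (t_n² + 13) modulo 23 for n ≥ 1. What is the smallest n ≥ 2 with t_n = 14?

We have t_1 = 9,  t_2 = 2,  t_3 = 17,  t_4 = 3,  t_5 = 22,  t_6 = 14,  t_7 = 2.
Since t_7 = t_2 = 2, the sequence is eventually periodic: after a pre-period of length 1 it cycles with period 5.
The value 14 first appears (with n ≥ 2) at t_6.

6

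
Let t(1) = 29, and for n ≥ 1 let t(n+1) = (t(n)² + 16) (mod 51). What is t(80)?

8

Computing terms: t(1) = 29,  t(2) = 41,  t(3) = 14,  t(4) = 8,  t(5) = 29.
The sequence repeats with period 4.
(80 - 1) mod 4 = 3, so t(80) = t(4) = 8.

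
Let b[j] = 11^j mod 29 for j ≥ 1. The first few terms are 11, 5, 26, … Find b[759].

We have b[1] = 11,  b[2] = 5,  b[3] = 26,  b[4] = 25,  b[5] = 14,  b[6] = 9,  b[7] = 12,  b[8] = 16,  b[9] = 2,  b[10] = 22,  b[11] = 10,  b[12] = 23,  b[13] = 21,  b[14] = 28,  b[15] = 18,  b[16] = 24,  b[17] = 3,  b[18] = 4,  b[19] = 15,  b[20] = 20,  b[21] = 17,  b[22] = 13,  b[23] = 27,  b[24] = 7,  b[25] = 19,  b[26] = 6,  b[27] = 8,  b[28] = 1,  b[29] = 11.
The sequence repeats with period 28.
(759 - 1) mod 28 = 2, so b[759] = b[3] = 26.

26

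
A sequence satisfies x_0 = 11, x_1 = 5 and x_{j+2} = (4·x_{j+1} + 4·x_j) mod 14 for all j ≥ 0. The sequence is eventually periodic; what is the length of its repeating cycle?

x_0 = 11; x_1 = 5; x_2 = 8; x_3 = 10; x_4 = 2; x_5 = 6; x_6 = 4; x_7 = 12; x_8 = 8; x_9 = 10.
Since (x_8, x_9) = (x_2, x_3) = (8, 10) (two consecutive terms determine the rest), the sequence is eventually periodic: after a pre-period of length 2 it cycles with period 6.

6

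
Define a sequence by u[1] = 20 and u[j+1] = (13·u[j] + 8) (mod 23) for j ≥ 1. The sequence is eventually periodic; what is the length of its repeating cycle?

u[1] = 20,  u[2] = 15,  u[3] = 19,  u[4] = 2,  u[5] = 11,  u[6] = 13,  u[7] = 16,  u[8] = 9,  u[9] = 10,  u[10] = 0,  u[11] = 8,  u[12] = 20.
The sequence repeats with period 11.

11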